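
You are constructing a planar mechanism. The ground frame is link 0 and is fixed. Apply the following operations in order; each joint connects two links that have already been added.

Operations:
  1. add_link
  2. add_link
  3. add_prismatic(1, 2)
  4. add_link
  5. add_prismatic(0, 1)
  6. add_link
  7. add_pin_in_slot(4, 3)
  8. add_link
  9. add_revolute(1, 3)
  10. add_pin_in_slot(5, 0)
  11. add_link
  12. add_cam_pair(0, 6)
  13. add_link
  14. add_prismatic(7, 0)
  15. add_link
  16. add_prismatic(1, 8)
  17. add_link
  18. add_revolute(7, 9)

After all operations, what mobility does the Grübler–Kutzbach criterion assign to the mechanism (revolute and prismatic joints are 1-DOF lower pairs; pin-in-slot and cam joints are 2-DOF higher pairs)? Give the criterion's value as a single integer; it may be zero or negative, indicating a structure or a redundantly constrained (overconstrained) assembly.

link 0 = ground. State L|J1|J2 = 1|0|0
+link1  2|0|0
+link2  3|0|0
P(1,2) f=1→J1  3|1|0
+link3  4|1|0
P(0,1) f=1→J1  4|2|0
+link4  5|2|0
PS(4,3) f=2→J2  5|2|1
+link5  6|2|1
R(1,3) f=1→J1  6|3|1
PS(5,0) f=2→J2  6|3|2
+link6  7|3|2
C(0,6) f=2→J2  7|3|3
+link7  8|3|3
P(7,0) f=1→J1  8|4|3
+link8  9|4|3
P(1,8) f=1→J1  9|5|3
+link9  10|5|3
R(7,9) f=1→J1  10|6|3
M = 3(10−1)−2·6−3 = 27−12−3 = 12

M = 12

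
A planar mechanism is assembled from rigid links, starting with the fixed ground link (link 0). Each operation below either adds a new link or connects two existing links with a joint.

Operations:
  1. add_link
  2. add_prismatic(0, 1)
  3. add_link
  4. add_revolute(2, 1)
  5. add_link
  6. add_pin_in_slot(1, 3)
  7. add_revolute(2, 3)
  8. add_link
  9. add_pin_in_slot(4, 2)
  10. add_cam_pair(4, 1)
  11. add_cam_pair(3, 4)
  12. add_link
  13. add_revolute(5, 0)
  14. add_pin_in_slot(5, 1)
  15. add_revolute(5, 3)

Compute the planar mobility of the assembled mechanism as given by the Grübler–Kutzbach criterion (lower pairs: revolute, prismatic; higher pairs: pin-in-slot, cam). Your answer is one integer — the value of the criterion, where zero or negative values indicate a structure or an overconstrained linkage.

M = 0

ground; <1,0,0>
#1 <2,0,0>
P:0↔1 J1 <2,1,0>
#2 <3,1,0>
R:2↔1 J1 <3,2,0>
#3 <4,2,0>
PS:1↔3 J2 <4,2,1>
R:2↔3 J1 <4,3,1>
#4 <5,3,1>
PS:4↔2 J2 <5,3,2>
C:4↔1 J2 <5,3,3>
C:3↔4 J2 <5,3,4>
#5 <6,3,4>
R:5↔0 J1 <6,4,4>
PS:5↔1 J2 <6,4,5>
R:5↔3 J1 <6,5,5>
3×5 − 2×5 − 1×5 = 0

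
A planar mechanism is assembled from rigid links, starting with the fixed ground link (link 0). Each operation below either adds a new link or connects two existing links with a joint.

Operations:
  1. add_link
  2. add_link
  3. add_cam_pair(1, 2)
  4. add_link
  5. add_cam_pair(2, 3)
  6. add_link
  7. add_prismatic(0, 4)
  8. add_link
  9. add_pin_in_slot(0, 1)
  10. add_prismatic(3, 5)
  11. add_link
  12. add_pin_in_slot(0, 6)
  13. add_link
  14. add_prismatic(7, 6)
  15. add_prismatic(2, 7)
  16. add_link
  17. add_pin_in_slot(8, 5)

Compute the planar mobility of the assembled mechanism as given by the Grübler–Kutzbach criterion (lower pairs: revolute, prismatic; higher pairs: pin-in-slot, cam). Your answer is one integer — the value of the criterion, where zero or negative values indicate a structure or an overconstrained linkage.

[1;0;0] (link 0 is ground)
L+ [2;0;0]
L+ [3;0;0]
C(1,2)∈J2 [3;0;1]
L+ [4;0;1]
C(2,3)∈J2 [4;0;2]
L+ [5;0;2]
P(0,4)∈J1 [5;1;2]
L+ [6;1;2]
PS(0,1)∈J2 [6;1;3]
P(3,5)∈J1 [6;2;3]
L+ [7;2;3]
PS(0,6)∈J2 [7;2;4]
L+ [8;2;4]
P(7,6)∈J1 [8;3;4]
P(2,7)∈J1 [8;4;4]
L+ [9;4;4]
PS(8,5)∈J2 [9;4;5]
mobility = 24 − 8 − 5 = 11

M = 11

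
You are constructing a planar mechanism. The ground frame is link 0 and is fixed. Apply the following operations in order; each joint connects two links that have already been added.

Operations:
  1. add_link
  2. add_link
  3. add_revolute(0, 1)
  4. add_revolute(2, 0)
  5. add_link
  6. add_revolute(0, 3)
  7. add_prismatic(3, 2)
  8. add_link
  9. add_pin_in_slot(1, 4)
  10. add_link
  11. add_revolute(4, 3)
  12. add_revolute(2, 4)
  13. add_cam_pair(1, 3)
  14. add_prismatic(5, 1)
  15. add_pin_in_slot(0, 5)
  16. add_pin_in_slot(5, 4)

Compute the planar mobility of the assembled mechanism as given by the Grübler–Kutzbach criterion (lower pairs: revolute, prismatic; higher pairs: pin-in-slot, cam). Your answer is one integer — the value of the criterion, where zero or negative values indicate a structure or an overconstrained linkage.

[1;0;0] (link 0 is ground)
L+ [2;0;0]
L+ [3;0;0]
R(0,1)∈J1 [3;1;0]
R(2,0)∈J1 [3;2;0]
L+ [4;2;0]
R(0,3)∈J1 [4;3;0]
P(3,2)∈J1 [4;4;0]
L+ [5;4;0]
PS(1,4)∈J2 [5;4;1]
L+ [6;4;1]
R(4,3)∈J1 [6;5;1]
R(2,4)∈J1 [6;6;1]
C(1,3)∈J2 [6;6;2]
P(5,1)∈J1 [6;7;2]
PS(0,5)∈J2 [6;7;3]
PS(5,4)∈J2 [6;7;4]
mobility = 15 − 14 − 4 = -3

M = -3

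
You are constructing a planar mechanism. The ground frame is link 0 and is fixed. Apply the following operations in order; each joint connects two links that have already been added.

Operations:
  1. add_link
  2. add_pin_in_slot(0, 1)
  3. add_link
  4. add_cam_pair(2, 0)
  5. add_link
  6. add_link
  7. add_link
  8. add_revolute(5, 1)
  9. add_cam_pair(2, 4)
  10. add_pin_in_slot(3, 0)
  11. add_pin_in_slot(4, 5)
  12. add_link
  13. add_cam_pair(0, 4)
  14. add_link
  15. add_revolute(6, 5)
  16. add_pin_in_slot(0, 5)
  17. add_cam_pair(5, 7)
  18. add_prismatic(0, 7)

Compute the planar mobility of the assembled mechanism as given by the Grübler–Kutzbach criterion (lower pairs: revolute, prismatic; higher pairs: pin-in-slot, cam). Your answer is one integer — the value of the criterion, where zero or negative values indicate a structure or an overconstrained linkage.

M = 7

link 0 = ground. State L|J1|J2 = 1|0|0
+link1  2|0|0
PS(0,1) f=2→J2  2|0|1
+link2  3|0|1
C(2,0) f=2→J2  3|0|2
+link3  4|0|2
+link4  5|0|2
+link5  6|0|2
R(5,1) f=1→J1  6|1|2
C(2,4) f=2→J2  6|1|3
PS(3,0) f=2→J2  6|1|4
PS(4,5) f=2→J2  6|1|5
+link6  7|1|5
C(0,4) f=2→J2  7|1|6
+link7  8|1|6
R(6,5) f=1→J1  8|2|6
PS(0,5) f=2→J2  8|2|7
C(5,7) f=2→J2  8|2|8
P(0,7) f=1→J1  8|3|8
M = 3(8−1)−2·3−8 = 21−6−8 = 7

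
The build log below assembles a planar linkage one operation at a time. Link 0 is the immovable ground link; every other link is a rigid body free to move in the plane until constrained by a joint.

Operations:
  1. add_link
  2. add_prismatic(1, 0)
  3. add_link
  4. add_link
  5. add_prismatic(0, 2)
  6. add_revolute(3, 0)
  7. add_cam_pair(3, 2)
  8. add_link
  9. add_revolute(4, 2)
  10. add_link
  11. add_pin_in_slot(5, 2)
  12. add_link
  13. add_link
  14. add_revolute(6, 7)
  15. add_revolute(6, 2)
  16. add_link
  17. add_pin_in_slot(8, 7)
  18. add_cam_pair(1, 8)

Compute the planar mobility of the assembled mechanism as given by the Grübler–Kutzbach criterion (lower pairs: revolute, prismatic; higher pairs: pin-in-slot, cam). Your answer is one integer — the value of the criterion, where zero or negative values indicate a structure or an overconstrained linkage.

L=1 J1=0 J2=0
add link → L=2 J1=0 J2=0
P@1,0 dof=1 J1 → L=2 J1=1 J2=0
add link → L=3 J1=1 J2=0
add link → L=4 J1=1 J2=0
P@0,2 dof=1 J1 → L=4 J1=2 J2=0
R@3,0 dof=1 J1 → L=4 J1=3 J2=0
C@3,2 dof=2 J2 → L=4 J1=3 J2=1
add link → L=5 J1=3 J2=1
R@4,2 dof=1 J1 → L=5 J1=4 J2=1
add link → L=6 J1=4 J2=1
PS@5,2 dof=2 J2 → L=6 J1=4 J2=2
add link → L=7 J1=4 J2=2
add link → L=8 J1=4 J2=2
R@6,7 dof=1 J1 → L=8 J1=5 J2=2
R@6,2 dof=1 J1 → L=8 J1=6 J2=2
add link → L=9 J1=6 J2=2
PS@8,7 dof=2 J2 → L=9 J1=6 J2=3
C@1,8 dof=2 J2 → L=9 J1=6 J2=4
M=3(L−1)−2J1−J2=3·8−2·6−4=8

M = 8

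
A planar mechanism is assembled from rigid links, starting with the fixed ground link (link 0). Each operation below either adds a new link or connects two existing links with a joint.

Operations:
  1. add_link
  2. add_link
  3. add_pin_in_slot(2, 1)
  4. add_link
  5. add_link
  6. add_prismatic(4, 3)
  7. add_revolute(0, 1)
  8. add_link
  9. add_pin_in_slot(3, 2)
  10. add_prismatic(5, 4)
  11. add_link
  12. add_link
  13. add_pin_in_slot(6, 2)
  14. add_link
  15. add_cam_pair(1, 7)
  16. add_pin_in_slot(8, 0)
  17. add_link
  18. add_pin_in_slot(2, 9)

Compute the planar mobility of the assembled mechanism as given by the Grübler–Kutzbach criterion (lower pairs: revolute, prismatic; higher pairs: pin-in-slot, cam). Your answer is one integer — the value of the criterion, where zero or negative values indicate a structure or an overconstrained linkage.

M = 15

link 0 = ground. State L|J1|J2 = 1|0|0
+link1  2|0|0
+link2  3|0|0
PS(2,1) f=2→J2  3|0|1
+link3  4|0|1
+link4  5|0|1
P(4,3) f=1→J1  5|1|1
R(0,1) f=1→J1  5|2|1
+link5  6|2|1
PS(3,2) f=2→J2  6|2|2
P(5,4) f=1→J1  6|3|2
+link6  7|3|2
+link7  8|3|2
PS(6,2) f=2→J2  8|3|3
+link8  9|3|3
C(1,7) f=2→J2  9|3|4
PS(8,0) f=2→J2  9|3|5
+link9  10|3|5
PS(2,9) f=2→J2  10|3|6
M = 3(10−1)−2·3−6 = 27−6−6 = 15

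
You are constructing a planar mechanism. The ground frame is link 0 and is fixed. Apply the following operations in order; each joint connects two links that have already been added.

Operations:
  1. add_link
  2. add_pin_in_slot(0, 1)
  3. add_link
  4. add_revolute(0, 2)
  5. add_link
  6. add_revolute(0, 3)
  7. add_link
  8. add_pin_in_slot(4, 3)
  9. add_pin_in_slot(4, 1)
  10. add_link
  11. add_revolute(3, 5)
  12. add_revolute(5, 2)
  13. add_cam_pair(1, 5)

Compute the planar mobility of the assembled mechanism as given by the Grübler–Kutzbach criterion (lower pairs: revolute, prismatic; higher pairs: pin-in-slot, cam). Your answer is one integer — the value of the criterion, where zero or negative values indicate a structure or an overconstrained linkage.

ground; <1,0,0>
#1 <2,0,0>
PS:0↔1 J2 <2,0,1>
#2 <3,0,1>
R:0↔2 J1 <3,1,1>
#3 <4,1,1>
R:0↔3 J1 <4,2,1>
#4 <5,2,1>
PS:4↔3 J2 <5,2,2>
PS:4↔1 J2 <5,2,3>
#5 <6,2,3>
R:3↔5 J1 <6,3,3>
R:5↔2 J1 <6,4,3>
C:1↔5 J2 <6,4,4>
3×5 − 2×4 − 1×4 = 3

M = 3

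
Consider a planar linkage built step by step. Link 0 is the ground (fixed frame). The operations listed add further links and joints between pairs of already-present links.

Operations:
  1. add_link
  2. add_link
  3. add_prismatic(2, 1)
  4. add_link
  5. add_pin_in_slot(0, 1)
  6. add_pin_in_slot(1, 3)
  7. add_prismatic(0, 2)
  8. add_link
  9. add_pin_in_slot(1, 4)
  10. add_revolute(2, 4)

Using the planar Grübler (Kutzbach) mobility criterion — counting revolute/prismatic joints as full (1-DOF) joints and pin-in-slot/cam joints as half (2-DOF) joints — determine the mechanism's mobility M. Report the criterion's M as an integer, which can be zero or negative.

(L,J1,J2)=(1,0,0); link0 fixed
link1: (2,0,0)
link2: (3,0,0)
P 2-1 [J1]: (3,1,0)
link3: (4,1,0)
PS 0-1 [J2]: (4,1,1)
PS 1-3 [J2]: (4,1,2)
P 0-2 [J1]: (4,2,2)
link4: (5,2,2)
PS 1-4 [J2]: (5,2,3)
R 2-4 [J1]: (5,3,3)
Grübler: 3·4 − 2·3 − 3 = 3

M = 3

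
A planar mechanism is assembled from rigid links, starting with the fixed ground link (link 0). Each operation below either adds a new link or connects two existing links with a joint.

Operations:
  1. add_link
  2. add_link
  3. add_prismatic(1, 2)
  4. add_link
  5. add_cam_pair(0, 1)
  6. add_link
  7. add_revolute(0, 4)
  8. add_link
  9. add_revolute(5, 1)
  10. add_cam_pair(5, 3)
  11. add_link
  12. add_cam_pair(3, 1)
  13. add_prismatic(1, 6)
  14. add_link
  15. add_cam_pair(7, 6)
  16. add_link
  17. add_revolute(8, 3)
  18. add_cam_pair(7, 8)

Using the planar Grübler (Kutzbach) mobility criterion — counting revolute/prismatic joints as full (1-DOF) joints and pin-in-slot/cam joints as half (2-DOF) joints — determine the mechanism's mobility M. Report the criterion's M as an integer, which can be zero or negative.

M = 9

[1;0;0] (link 0 is ground)
L+ [2;0;0]
L+ [3;0;0]
P(1,2)∈J1 [3;1;0]
L+ [4;1;0]
C(0,1)∈J2 [4;1;1]
L+ [5;1;1]
R(0,4)∈J1 [5;2;1]
L+ [6;2;1]
R(5,1)∈J1 [6;3;1]
C(5,3)∈J2 [6;3;2]
L+ [7;3;2]
C(3,1)∈J2 [7;3;3]
P(1,6)∈J1 [7;4;3]
L+ [8;4;3]
C(7,6)∈J2 [8;4;4]
L+ [9;4;4]
R(8,3)∈J1 [9;5;4]
C(7,8)∈J2 [9;5;5]
mobility = 24 − 10 − 5 = 9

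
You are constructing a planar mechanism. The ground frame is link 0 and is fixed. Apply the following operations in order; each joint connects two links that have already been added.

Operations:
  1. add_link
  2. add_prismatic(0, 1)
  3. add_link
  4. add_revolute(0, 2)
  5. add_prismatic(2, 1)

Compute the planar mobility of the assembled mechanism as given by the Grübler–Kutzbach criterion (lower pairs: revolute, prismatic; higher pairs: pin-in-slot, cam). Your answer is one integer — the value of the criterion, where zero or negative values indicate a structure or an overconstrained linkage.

ground; <1,0,0>
#1 <2,0,0>
P:0↔1 J1 <2,1,0>
#2 <3,1,0>
R:0↔2 J1 <3,2,0>
P:2↔1 J1 <3,3,0>
3×2 − 2×3 − 1×0 = 0

M = 0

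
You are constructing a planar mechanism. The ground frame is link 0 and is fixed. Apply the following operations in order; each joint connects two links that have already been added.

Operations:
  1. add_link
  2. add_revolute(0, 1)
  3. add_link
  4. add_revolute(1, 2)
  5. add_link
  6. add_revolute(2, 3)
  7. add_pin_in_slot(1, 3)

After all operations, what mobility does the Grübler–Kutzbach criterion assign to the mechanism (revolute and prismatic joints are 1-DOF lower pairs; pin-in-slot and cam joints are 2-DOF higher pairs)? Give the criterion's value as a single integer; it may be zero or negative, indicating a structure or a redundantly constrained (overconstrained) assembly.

ground; <1,0,0>
#1 <2,0,0>
R:0↔1 J1 <2,1,0>
#2 <3,1,0>
R:1↔2 J1 <3,2,0>
#3 <4,2,0>
R:2↔3 J1 <4,3,0>
PS:1↔3 J2 <4,3,1>
3×3 − 2×3 − 1×1 = 2

M = 2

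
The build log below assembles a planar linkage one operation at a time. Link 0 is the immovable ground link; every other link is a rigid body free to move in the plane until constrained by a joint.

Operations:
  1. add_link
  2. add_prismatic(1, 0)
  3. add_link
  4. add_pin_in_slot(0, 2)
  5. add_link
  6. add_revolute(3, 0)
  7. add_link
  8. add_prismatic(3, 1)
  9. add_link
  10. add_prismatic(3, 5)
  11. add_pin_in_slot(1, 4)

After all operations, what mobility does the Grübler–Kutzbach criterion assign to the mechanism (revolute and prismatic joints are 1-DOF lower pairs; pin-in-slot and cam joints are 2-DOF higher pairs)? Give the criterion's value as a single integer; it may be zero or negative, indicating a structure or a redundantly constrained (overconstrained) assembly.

link 0 = ground. State L|J1|J2 = 1|0|0
+link1  2|0|0
P(1,0) f=1→J1  2|1|0
+link2  3|1|0
PS(0,2) f=2→J2  3|1|1
+link3  4|1|1
R(3,0) f=1→J1  4|2|1
+link4  5|2|1
P(3,1) f=1→J1  5|3|1
+link5  6|3|1
P(3,5) f=1→J1  6|4|1
PS(1,4) f=2→J2  6|4|2
M = 3(6−1)−2·4−2 = 15−8−2 = 5

M = 5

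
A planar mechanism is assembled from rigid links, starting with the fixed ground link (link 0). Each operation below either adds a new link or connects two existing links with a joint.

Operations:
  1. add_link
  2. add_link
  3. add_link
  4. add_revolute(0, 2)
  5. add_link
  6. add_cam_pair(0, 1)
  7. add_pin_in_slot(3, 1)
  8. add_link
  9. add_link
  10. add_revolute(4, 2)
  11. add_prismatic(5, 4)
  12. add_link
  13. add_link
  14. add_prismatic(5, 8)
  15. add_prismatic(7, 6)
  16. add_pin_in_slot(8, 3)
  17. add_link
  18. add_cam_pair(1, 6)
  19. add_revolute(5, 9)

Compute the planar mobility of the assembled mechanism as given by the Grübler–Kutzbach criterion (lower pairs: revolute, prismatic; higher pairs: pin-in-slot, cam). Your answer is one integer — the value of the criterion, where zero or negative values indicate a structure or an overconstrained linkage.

M = 11

link 0 = ground. State L|J1|J2 = 1|0|0
+link1  2|0|0
+link2  3|0|0
+link3  4|0|0
R(0,2) f=1→J1  4|1|0
+link4  5|1|0
C(0,1) f=2→J2  5|1|1
PS(3,1) f=2→J2  5|1|2
+link5  6|1|2
+link6  7|1|2
R(4,2) f=1→J1  7|2|2
P(5,4) f=1→J1  7|3|2
+link7  8|3|2
+link8  9|3|2
P(5,8) f=1→J1  9|4|2
P(7,6) f=1→J1  9|5|2
PS(8,3) f=2→J2  9|5|3
+link9  10|5|3
C(1,6) f=2→J2  10|5|4
R(5,9) f=1→J1  10|6|4
M = 3(10−1)−2·6−4 = 27−12−4 = 11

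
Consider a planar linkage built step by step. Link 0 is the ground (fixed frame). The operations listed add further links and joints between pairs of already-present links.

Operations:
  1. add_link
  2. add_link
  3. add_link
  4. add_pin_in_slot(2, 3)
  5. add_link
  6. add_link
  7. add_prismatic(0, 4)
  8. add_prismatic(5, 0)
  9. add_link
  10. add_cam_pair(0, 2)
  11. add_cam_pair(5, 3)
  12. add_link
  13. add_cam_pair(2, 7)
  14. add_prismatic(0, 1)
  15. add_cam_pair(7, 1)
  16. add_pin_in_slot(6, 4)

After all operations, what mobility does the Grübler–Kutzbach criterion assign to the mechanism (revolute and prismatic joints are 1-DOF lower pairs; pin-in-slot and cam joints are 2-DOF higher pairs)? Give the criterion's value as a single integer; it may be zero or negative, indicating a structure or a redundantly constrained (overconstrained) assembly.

(L,J1,J2)=(1,0,0); link0 fixed
link1: (2,0,0)
link2: (3,0,0)
link3: (4,0,0)
PS 2-3 [J2]: (4,0,1)
link4: (5,0,1)
link5: (6,0,1)
P 0-4 [J1]: (6,1,1)
P 5-0 [J1]: (6,2,1)
link6: (7,2,1)
C 0-2 [J2]: (7,2,2)
C 5-3 [J2]: (7,2,3)
link7: (8,2,3)
C 2-7 [J2]: (8,2,4)
P 0-1 [J1]: (8,3,4)
C 7-1 [J2]: (8,3,5)
PS 6-4 [J2]: (8,3,6)
Grübler: 3·7 − 2·3 − 6 = 9

M = 9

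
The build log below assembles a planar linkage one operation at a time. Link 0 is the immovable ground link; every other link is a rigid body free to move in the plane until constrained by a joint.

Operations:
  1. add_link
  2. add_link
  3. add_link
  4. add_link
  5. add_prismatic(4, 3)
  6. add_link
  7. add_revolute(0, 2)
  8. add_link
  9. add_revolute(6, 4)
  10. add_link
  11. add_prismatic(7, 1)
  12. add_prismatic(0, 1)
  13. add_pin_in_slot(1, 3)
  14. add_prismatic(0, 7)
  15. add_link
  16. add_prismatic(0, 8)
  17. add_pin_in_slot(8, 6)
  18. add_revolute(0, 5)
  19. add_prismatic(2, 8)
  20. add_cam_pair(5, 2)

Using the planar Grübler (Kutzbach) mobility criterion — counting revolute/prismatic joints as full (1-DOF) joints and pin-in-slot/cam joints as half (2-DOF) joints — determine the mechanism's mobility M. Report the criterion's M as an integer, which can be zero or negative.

M = 3

link 0 = ground. State L|J1|J2 = 1|0|0
+link1  2|0|0
+link2  3|0|0
+link3  4|0|0
+link4  5|0|0
P(4,3) f=1→J1  5|1|0
+link5  6|1|0
R(0,2) f=1→J1  6|2|0
+link6  7|2|0
R(6,4) f=1→J1  7|3|0
+link7  8|3|0
P(7,1) f=1→J1  8|4|0
P(0,1) f=1→J1  8|5|0
PS(1,3) f=2→J2  8|5|1
P(0,7) f=1→J1  8|6|1
+link8  9|6|1
P(0,8) f=1→J1  9|7|1
PS(8,6) f=2→J2  9|7|2
R(0,5) f=1→J1  9|8|2
P(2,8) f=1→J1  9|9|2
C(5,2) f=2→J2  9|9|3
M = 3(9−1)−2·9−3 = 24−18−3 = 3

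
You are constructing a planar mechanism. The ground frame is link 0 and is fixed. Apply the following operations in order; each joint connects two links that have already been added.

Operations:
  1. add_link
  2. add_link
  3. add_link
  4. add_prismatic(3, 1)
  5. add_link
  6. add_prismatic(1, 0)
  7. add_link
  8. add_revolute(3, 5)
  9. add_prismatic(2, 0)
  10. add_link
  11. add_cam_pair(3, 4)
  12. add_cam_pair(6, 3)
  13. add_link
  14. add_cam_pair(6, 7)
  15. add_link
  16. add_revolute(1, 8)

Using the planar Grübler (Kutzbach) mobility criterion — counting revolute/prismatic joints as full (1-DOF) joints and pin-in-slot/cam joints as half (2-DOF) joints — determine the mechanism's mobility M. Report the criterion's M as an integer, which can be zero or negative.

M = 11

(L,J1,J2)=(1,0,0); link0 fixed
link1: (2,0,0)
link2: (3,0,0)
link3: (4,0,0)
P 3-1 [J1]: (4,1,0)
link4: (5,1,0)
P 1-0 [J1]: (5,2,0)
link5: (6,2,0)
R 3-5 [J1]: (6,3,0)
P 2-0 [J1]: (6,4,0)
link6: (7,4,0)
C 3-4 [J2]: (7,4,1)
C 6-3 [J2]: (7,4,2)
link7: (8,4,2)
C 6-7 [J2]: (8,4,3)
link8: (9,4,3)
R 1-8 [J1]: (9,5,3)
Grübler: 3·8 − 2·5 − 3 = 11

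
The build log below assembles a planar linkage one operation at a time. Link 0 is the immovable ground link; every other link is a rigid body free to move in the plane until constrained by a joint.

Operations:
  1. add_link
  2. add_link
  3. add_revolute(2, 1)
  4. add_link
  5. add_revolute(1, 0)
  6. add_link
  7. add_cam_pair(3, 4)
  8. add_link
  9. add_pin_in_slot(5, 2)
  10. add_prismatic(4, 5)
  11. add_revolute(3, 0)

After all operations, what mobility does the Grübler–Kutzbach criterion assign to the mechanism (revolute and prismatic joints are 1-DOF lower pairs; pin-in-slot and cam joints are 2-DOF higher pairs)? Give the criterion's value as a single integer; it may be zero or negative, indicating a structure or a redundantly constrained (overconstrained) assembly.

M = 5

ground; <1,0,0>
#1 <2,0,0>
#2 <3,0,0>
R:2↔1 J1 <3,1,0>
#3 <4,1,0>
R:1↔0 J1 <4,2,0>
#4 <5,2,0>
C:3↔4 J2 <5,2,1>
#5 <6,2,1>
PS:5↔2 J2 <6,2,2>
P:4↔5 J1 <6,3,2>
R:3↔0 J1 <6,4,2>
3×5 − 2×4 − 1×2 = 5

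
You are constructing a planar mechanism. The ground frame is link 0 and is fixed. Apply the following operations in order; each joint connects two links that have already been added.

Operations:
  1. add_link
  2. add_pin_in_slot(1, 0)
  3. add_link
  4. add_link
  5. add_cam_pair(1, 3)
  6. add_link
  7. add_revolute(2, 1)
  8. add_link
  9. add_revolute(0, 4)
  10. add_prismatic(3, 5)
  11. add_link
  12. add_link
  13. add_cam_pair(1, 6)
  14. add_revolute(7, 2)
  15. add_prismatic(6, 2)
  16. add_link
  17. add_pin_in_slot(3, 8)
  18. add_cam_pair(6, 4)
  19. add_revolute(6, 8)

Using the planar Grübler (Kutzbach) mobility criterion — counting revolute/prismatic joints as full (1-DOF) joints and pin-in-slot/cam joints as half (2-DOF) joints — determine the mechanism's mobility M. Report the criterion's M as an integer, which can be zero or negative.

link 0 = ground. State L|J1|J2 = 1|0|0
+link1  2|0|0
PS(1,0) f=2→J2  2|0|1
+link2  3|0|1
+link3  4|0|1
C(1,3) f=2→J2  4|0|2
+link4  5|0|2
R(2,1) f=1→J1  5|1|2
+link5  6|1|2
R(0,4) f=1→J1  6|2|2
P(3,5) f=1→J1  6|3|2
+link6  7|3|2
+link7  8|3|2
C(1,6) f=2→J2  8|3|3
R(7,2) f=1→J1  8|4|3
P(6,2) f=1→J1  8|5|3
+link8  9|5|3
PS(3,8) f=2→J2  9|5|4
C(6,4) f=2→J2  9|5|5
R(6,8) f=1→J1  9|6|5
M = 3(9−1)−2·6−5 = 24−12−5 = 7

M = 7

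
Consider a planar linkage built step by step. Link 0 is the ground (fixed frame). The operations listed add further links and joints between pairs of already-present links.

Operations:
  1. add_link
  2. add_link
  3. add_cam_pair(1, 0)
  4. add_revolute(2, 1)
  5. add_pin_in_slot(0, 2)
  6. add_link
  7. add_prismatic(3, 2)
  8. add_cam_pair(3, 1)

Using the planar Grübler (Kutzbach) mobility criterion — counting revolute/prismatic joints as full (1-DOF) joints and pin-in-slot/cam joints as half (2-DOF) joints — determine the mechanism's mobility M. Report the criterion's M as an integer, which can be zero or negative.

[1;0;0] (link 0 is ground)
L+ [2;0;0]
L+ [3;0;0]
C(1,0)∈J2 [3;0;1]
R(2,1)∈J1 [3;1;1]
PS(0,2)∈J2 [3;1;2]
L+ [4;1;2]
P(3,2)∈J1 [4;2;2]
C(3,1)∈J2 [4;2;3]
mobility = 9 − 4 − 3 = 2

M = 2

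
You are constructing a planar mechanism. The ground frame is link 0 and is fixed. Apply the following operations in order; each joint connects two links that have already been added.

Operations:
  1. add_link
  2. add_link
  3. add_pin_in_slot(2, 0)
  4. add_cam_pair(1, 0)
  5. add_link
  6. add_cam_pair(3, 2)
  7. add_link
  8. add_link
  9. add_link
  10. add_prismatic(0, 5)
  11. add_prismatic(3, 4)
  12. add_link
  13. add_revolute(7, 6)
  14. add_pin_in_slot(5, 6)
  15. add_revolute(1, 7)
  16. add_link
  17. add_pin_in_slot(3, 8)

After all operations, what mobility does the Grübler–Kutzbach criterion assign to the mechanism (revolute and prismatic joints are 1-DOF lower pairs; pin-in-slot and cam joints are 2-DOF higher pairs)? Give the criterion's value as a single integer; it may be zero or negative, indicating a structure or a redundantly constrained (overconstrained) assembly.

M = 11

ground; <1,0,0>
#1 <2,0,0>
#2 <3,0,0>
PS:2↔0 J2 <3,0,1>
C:1↔0 J2 <3,0,2>
#3 <4,0,2>
C:3↔2 J2 <4,0,3>
#4 <5,0,3>
#5 <6,0,3>
#6 <7,0,3>
P:0↔5 J1 <7,1,3>
P:3↔4 J1 <7,2,3>
#7 <8,2,3>
R:7↔6 J1 <8,3,3>
PS:5↔6 J2 <8,3,4>
R:1↔7 J1 <8,4,4>
#8 <9,4,4>
PS:3↔8 J2 <9,4,5>
3×8 − 2×4 − 1×5 = 11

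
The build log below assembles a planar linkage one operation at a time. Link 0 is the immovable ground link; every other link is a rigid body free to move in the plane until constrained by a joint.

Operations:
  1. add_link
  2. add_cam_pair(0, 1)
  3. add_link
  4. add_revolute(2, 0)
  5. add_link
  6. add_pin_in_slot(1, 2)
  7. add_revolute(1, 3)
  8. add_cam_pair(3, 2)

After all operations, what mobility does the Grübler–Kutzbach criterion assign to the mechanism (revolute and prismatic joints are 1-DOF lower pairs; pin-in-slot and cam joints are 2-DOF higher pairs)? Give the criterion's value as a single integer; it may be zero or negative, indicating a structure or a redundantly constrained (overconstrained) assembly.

link 0 = ground. State L|J1|J2 = 1|0|0
+link1  2|0|0
C(0,1) f=2→J2  2|0|1
+link2  3|0|1
R(2,0) f=1→J1  3|1|1
+link3  4|1|1
PS(1,2) f=2→J2  4|1|2
R(1,3) f=1→J1  4|2|2
C(3,2) f=2→J2  4|2|3
M = 3(4−1)−2·2−3 = 9−4−3 = 2

M = 2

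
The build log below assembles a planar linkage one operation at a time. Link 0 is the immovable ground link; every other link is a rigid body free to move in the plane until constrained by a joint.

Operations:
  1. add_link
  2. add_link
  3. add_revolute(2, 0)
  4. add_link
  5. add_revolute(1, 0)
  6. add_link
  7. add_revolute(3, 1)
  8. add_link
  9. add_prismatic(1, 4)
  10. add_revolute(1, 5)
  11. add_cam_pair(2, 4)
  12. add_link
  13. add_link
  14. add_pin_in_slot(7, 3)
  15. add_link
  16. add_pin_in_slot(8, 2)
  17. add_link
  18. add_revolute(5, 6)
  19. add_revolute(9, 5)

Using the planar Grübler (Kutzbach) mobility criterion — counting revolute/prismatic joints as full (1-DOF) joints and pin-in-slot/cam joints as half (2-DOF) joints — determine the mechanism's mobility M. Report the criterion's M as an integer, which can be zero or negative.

M = 10

ground; <1,0,0>
#1 <2,0,0>
#2 <3,0,0>
R:2↔0 J1 <3,1,0>
#3 <4,1,0>
R:1↔0 J1 <4,2,0>
#4 <5,2,0>
R:3↔1 J1 <5,3,0>
#5 <6,3,0>
P:1↔4 J1 <6,4,0>
R:1↔5 J1 <6,5,0>
C:2↔4 J2 <6,5,1>
#6 <7,5,1>
#7 <8,5,1>
PS:7↔3 J2 <8,5,2>
#8 <9,5,2>
PS:8↔2 J2 <9,5,3>
#9 <10,5,3>
R:5↔6 J1 <10,6,3>
R:9↔5 J1 <10,7,3>
3×9 − 2×7 − 1×3 = 10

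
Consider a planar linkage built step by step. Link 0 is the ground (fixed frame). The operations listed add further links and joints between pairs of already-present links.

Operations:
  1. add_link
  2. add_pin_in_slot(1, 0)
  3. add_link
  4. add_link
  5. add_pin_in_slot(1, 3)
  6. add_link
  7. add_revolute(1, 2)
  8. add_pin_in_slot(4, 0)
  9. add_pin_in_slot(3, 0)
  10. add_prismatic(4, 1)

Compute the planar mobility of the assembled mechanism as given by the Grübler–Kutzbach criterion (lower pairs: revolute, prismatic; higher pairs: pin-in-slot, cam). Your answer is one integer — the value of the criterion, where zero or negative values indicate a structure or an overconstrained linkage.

(L,J1,J2)=(1,0,0); link0 fixed
link1: (2,0,0)
PS 1-0 [J2]: (2,0,1)
link2: (3,0,1)
link3: (4,0,1)
PS 1-3 [J2]: (4,0,2)
link4: (5,0,2)
R 1-2 [J1]: (5,1,2)
PS 4-0 [J2]: (5,1,3)
PS 3-0 [J2]: (5,1,4)
P 4-1 [J1]: (5,2,4)
Grübler: 3·4 − 2·2 − 4 = 4

M = 4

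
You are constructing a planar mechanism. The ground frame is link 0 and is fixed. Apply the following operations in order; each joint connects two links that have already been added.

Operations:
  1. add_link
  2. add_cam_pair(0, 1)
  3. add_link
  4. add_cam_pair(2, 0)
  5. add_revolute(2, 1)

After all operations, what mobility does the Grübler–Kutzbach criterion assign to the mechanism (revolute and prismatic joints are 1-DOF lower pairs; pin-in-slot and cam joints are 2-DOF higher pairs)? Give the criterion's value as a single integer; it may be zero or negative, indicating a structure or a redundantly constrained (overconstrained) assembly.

M = 2

[1;0;0] (link 0 is ground)
L+ [2;0;0]
C(0,1)∈J2 [2;0;1]
L+ [3;0;1]
C(2,0)∈J2 [3;0;2]
R(2,1)∈J1 [3;1;2]
mobility = 6 − 2 − 2 = 2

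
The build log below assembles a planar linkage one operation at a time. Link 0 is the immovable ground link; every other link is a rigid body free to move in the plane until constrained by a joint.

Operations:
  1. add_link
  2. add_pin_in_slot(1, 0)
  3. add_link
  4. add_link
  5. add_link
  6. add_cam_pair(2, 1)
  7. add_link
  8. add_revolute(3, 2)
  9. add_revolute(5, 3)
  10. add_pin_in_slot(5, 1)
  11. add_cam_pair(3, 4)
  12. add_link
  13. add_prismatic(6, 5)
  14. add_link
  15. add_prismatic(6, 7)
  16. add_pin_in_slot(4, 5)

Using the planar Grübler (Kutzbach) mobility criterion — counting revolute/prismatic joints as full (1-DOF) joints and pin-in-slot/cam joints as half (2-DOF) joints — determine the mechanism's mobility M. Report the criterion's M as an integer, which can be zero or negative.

L=1 J1=0 J2=0
add link → L=2 J1=0 J2=0
PS@1,0 dof=2 J2 → L=2 J1=0 J2=1
add link → L=3 J1=0 J2=1
add link → L=4 J1=0 J2=1
add link → L=5 J1=0 J2=1
C@2,1 dof=2 J2 → L=5 J1=0 J2=2
add link → L=6 J1=0 J2=2
R@3,2 dof=1 J1 → L=6 J1=1 J2=2
R@5,3 dof=1 J1 → L=6 J1=2 J2=2
PS@5,1 dof=2 J2 → L=6 J1=2 J2=3
C@3,4 dof=2 J2 → L=6 J1=2 J2=4
add link → L=7 J1=2 J2=4
P@6,5 dof=1 J1 → L=7 J1=3 J2=4
add link → L=8 J1=3 J2=4
P@6,7 dof=1 J1 → L=8 J1=4 J2=4
PS@4,5 dof=2 J2 → L=8 J1=4 J2=5
M=3(L−1)−2J1−J2=3·7−2·4−5=8

M = 8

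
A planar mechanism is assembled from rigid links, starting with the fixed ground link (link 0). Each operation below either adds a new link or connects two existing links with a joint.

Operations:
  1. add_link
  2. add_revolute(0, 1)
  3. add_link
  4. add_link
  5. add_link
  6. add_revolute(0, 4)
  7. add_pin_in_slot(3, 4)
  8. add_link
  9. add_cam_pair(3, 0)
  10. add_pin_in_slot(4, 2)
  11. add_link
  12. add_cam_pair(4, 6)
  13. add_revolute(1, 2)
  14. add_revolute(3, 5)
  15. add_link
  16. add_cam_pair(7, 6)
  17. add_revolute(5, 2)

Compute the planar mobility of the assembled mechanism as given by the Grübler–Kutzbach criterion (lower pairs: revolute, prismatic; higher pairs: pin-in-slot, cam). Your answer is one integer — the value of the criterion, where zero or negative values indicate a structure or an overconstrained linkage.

M = 6

link 0 = ground. State L|J1|J2 = 1|0|0
+link1  2|0|0
R(0,1) f=1→J1  2|1|0
+link2  3|1|0
+link3  4|1|0
+link4  5|1|0
R(0,4) f=1→J1  5|2|0
PS(3,4) f=2→J2  5|2|1
+link5  6|2|1
C(3,0) f=2→J2  6|2|2
PS(4,2) f=2→J2  6|2|3
+link6  7|2|3
C(4,6) f=2→J2  7|2|4
R(1,2) f=1→J1  7|3|4
R(3,5) f=1→J1  7|4|4
+link7  8|4|4
C(7,6) f=2→J2  8|4|5
R(5,2) f=1→J1  8|5|5
M = 3(8−1)−2·5−5 = 21−10−5 = 6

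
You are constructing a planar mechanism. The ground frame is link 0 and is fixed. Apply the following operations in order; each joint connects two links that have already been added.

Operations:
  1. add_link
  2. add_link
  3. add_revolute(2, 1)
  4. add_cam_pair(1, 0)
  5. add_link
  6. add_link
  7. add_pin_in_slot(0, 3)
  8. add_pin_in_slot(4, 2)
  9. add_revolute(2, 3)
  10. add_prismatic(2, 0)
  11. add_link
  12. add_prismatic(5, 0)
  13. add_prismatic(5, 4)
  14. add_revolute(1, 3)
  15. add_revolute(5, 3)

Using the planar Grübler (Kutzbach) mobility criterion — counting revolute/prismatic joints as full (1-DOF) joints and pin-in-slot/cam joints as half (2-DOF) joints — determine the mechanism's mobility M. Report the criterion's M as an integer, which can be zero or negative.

ground; <1,0,0>
#1 <2,0,0>
#2 <3,0,0>
R:2↔1 J1 <3,1,0>
C:1↔0 J2 <3,1,1>
#3 <4,1,1>
#4 <5,1,1>
PS:0↔3 J2 <5,1,2>
PS:4↔2 J2 <5,1,3>
R:2↔3 J1 <5,2,3>
P:2↔0 J1 <5,3,3>
#5 <6,3,3>
P:5↔0 J1 <6,4,3>
P:5↔4 J1 <6,5,3>
R:1↔3 J1 <6,6,3>
R:5↔3 J1 <6,7,3>
3×5 − 2×7 − 1×3 = -2

M = -2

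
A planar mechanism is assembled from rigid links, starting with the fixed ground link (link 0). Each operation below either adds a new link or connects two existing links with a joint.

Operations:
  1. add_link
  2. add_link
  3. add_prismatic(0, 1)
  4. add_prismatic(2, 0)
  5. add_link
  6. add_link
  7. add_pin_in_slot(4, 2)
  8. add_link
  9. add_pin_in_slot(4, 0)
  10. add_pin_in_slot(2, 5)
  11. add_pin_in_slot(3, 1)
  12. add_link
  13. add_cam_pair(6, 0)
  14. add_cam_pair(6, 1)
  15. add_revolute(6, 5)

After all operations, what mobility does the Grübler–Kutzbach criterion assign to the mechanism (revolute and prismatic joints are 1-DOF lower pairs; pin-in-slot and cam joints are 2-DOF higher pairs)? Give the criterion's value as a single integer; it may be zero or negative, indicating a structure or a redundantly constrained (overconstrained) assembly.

[1;0;0] (link 0 is ground)
L+ [2;0;0]
L+ [3;0;0]
P(0,1)∈J1 [3;1;0]
P(2,0)∈J1 [3;2;0]
L+ [4;2;0]
L+ [5;2;0]
PS(4,2)∈J2 [5;2;1]
L+ [6;2;1]
PS(4,0)∈J2 [6;2;2]
PS(2,5)∈J2 [6;2;3]
PS(3,1)∈J2 [6;2;4]
L+ [7;2;4]
C(6,0)∈J2 [7;2;5]
C(6,1)∈J2 [7;2;6]
R(6,5)∈J1 [7;3;6]
mobility = 18 − 6 − 6 = 6

M = 6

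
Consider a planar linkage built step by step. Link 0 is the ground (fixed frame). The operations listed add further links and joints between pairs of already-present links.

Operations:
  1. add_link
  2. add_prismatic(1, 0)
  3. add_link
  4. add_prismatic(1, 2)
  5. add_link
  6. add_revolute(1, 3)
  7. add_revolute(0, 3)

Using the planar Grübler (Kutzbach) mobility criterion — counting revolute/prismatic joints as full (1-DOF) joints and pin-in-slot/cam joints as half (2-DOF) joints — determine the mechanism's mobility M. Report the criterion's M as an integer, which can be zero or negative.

[1;0;0] (link 0 is ground)
L+ [2;0;0]
P(1,0)∈J1 [2;1;0]
L+ [3;1;0]
P(1,2)∈J1 [3;2;0]
L+ [4;2;0]
R(1,3)∈J1 [4;3;0]
R(0,3)∈J1 [4;4;0]
mobility = 9 − 8 − 0 = 1

M = 1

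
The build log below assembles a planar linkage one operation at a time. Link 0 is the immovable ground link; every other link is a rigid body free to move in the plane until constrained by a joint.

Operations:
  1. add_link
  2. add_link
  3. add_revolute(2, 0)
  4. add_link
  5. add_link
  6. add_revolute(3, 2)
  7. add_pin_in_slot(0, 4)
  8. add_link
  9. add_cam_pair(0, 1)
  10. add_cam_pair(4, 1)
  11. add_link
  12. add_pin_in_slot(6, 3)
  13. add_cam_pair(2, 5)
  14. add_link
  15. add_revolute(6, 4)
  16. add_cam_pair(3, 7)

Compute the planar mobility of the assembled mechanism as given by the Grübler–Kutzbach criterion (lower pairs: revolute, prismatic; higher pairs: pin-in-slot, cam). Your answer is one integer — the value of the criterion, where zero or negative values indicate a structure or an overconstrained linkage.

M = 9

L=1 J1=0 J2=0
add link → L=2 J1=0 J2=0
add link → L=3 J1=0 J2=0
R@2,0 dof=1 J1 → L=3 J1=1 J2=0
add link → L=4 J1=1 J2=0
add link → L=5 J1=1 J2=0
R@3,2 dof=1 J1 → L=5 J1=2 J2=0
PS@0,4 dof=2 J2 → L=5 J1=2 J2=1
add link → L=6 J1=2 J2=1
C@0,1 dof=2 J2 → L=6 J1=2 J2=2
C@4,1 dof=2 J2 → L=6 J1=2 J2=3
add link → L=7 J1=2 J2=3
PS@6,3 dof=2 J2 → L=7 J1=2 J2=4
C@2,5 dof=2 J2 → L=7 J1=2 J2=5
add link → L=8 J1=2 J2=5
R@6,4 dof=1 J1 → L=8 J1=3 J2=5
C@3,7 dof=2 J2 → L=8 J1=3 J2=6
M=3(L−1)−2J1−J2=3·7−2·3−6=9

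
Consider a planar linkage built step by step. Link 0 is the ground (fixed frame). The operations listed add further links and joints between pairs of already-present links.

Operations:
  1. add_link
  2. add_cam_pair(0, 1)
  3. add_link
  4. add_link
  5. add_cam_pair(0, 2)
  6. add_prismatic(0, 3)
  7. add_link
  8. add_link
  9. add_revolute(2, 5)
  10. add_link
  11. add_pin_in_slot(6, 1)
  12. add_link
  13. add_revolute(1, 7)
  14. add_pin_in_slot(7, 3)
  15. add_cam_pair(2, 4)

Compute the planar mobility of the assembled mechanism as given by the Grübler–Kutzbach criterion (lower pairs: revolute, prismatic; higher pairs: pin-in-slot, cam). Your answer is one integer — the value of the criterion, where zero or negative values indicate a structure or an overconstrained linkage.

L=1 J1=0 J2=0
add link → L=2 J1=0 J2=0
C@0,1 dof=2 J2 → L=2 J1=0 J2=1
add link → L=3 J1=0 J2=1
add link → L=4 J1=0 J2=1
C@0,2 dof=2 J2 → L=4 J1=0 J2=2
P@0,3 dof=1 J1 → L=4 J1=1 J2=2
add link → L=5 J1=1 J2=2
add link → L=6 J1=1 J2=2
R@2,5 dof=1 J1 → L=6 J1=2 J2=2
add link → L=7 J1=2 J2=2
PS@6,1 dof=2 J2 → L=7 J1=2 J2=3
add link → L=8 J1=2 J2=3
R@1,7 dof=1 J1 → L=8 J1=3 J2=3
PS@7,3 dof=2 J2 → L=8 J1=3 J2=4
C@2,4 dof=2 J2 → L=8 J1=3 J2=5
M=3(L−1)−2J1−J2=3·7−2·3−5=10

M = 10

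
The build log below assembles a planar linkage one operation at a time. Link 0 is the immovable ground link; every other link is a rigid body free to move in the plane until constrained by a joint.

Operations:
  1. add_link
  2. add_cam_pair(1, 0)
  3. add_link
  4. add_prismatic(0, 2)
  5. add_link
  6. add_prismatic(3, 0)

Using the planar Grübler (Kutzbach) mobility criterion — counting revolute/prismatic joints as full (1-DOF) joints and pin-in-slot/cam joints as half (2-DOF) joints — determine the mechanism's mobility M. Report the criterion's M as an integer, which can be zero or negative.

M = 4

ground; <1,0,0>
#1 <2,0,0>
C:1↔0 J2 <2,0,1>
#2 <3,0,1>
P:0↔2 J1 <3,1,1>
#3 <4,1,1>
P:3↔0 J1 <4,2,1>
3×3 − 2×2 − 1×1 = 4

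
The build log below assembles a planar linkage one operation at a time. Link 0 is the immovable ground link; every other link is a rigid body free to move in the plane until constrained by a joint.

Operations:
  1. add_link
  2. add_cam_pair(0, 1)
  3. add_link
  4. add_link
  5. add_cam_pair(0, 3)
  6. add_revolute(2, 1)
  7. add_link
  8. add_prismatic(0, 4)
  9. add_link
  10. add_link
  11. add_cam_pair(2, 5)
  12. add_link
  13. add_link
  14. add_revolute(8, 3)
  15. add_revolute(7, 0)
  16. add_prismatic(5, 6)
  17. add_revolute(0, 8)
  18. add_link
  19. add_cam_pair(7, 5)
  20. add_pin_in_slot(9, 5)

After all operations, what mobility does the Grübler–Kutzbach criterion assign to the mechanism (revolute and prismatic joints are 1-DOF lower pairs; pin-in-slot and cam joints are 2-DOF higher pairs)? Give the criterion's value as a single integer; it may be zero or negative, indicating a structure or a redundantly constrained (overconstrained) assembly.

[1;0;0] (link 0 is ground)
L+ [2;0;0]
C(0,1)∈J2 [2;0;1]
L+ [3;0;1]
L+ [4;0;1]
C(0,3)∈J2 [4;0;2]
R(2,1)∈J1 [4;1;2]
L+ [5;1;2]
P(0,4)∈J1 [5;2;2]
L+ [6;2;2]
L+ [7;2;2]
C(2,5)∈J2 [7;2;3]
L+ [8;2;3]
L+ [9;2;3]
R(8,3)∈J1 [9;3;3]
R(7,0)∈J1 [9;4;3]
P(5,6)∈J1 [9;5;3]
R(0,8)∈J1 [9;6;3]
L+ [10;6;3]
C(7,5)∈J2 [10;6;4]
PS(9,5)∈J2 [10;6;5]
mobility = 27 − 12 − 5 = 10

M = 10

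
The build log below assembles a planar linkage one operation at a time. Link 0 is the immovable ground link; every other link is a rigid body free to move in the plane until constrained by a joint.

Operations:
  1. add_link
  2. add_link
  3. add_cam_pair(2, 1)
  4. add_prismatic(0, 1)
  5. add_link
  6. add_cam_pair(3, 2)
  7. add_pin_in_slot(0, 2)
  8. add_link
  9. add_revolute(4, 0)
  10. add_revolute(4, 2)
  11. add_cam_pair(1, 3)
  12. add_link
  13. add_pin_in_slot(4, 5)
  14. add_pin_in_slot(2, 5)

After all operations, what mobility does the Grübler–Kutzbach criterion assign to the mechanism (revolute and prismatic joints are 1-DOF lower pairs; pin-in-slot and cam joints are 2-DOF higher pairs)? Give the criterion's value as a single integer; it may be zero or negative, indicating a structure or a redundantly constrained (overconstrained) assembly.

M = 3

(L,J1,J2)=(1,0,0); link0 fixed
link1: (2,0,0)
link2: (3,0,0)
C 2-1 [J2]: (3,0,1)
P 0-1 [J1]: (3,1,1)
link3: (4,1,1)
C 3-2 [J2]: (4,1,2)
PS 0-2 [J2]: (4,1,3)
link4: (5,1,3)
R 4-0 [J1]: (5,2,3)
R 4-2 [J1]: (5,3,3)
C 1-3 [J2]: (5,3,4)
link5: (6,3,4)
PS 4-5 [J2]: (6,3,5)
PS 2-5 [J2]: (6,3,6)
Grübler: 3·5 − 2·3 − 6 = 3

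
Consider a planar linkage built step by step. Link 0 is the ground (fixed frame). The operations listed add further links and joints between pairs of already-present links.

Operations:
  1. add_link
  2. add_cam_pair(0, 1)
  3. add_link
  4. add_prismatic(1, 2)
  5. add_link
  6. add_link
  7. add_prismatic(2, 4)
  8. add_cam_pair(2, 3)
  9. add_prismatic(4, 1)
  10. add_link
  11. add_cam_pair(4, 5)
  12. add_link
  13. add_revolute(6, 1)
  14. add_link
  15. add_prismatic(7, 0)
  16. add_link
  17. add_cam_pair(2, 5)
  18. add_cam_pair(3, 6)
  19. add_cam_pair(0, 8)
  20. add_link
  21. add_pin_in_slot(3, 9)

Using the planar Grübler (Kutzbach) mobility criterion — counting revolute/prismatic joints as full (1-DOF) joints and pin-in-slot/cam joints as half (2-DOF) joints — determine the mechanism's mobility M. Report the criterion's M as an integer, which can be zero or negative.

link 0 = ground. State L|J1|J2 = 1|0|0
+link1  2|0|0
C(0,1) f=2→J2  2|0|1
+link2  3|0|1
P(1,2) f=1→J1  3|1|1
+link3  4|1|1
+link4  5|1|1
P(2,4) f=1→J1  5|2|1
C(2,3) f=2→J2  5|2|2
P(4,1) f=1→J1  5|3|2
+link5  6|3|2
C(4,5) f=2→J2  6|3|3
+link6  7|3|3
R(6,1) f=1→J1  7|4|3
+link7  8|4|3
P(7,0) f=1→J1  8|5|3
+link8  9|5|3
C(2,5) f=2→J2  9|5|4
C(3,6) f=2→J2  9|5|5
C(0,8) f=2→J2  9|5|6
+link9  10|5|6
PS(3,9) f=2→J2  10|5|7
M = 3(10−1)−2·5−7 = 27−10−7 = 10

M = 10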